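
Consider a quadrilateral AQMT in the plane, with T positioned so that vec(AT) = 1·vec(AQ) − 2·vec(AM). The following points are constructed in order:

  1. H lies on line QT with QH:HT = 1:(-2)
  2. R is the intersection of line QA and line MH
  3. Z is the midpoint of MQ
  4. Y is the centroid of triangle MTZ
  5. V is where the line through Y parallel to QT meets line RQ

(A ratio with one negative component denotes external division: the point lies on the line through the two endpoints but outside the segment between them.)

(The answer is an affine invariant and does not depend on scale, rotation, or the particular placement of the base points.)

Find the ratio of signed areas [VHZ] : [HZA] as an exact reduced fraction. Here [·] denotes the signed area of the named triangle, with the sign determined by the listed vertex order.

[VHZ]:[HZA] = -1/2

Assign A = (0, 0), Q = (1, 0), M = (0, 1), T = (1, -2) — the answer is frame-independent, so this choice is without loss of generality.
1. H lies on line QT with QH:HT = 1:(-2) ⇒ H = (1, 2)
2. R is the intersection of line QA and line MH ⇒ R = (-1, 0)
3. Z is the midpoint of MQ ⇒ Z = (1/2, 1/2)
4. Y is the centroid of triangle MTZ ⇒ Y = (1/2, -1/6)
5. V is where the line through Y parallel to QT meets line RQ ⇒ V = (1/2, 0)
2·[VHZ] = 1/4, 2·[HZA] = -1/2
[VHZ]:[HZA] = 1/4:-1/2 = -1/2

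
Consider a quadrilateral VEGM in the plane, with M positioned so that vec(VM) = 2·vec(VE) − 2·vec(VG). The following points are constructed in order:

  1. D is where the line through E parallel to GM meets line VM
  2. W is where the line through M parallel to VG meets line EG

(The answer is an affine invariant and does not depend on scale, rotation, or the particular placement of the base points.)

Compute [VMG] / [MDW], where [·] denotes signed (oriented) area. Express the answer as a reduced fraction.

[VMG]:[MDW] = 2

Work in coordinates with V = (0, 0), E = (1, 0), G = (0, 1), M = (2, -2).
1. D is where the line through E parallel to GM meets line VM ⇒ D = (3, -3)
2. W is where the line through M parallel to VG meets line EG ⇒ W = (2, -1)
2·[VMG] = 2, 2·[MDW] = 1
[VMG]:[MDW] = 2:1 = 2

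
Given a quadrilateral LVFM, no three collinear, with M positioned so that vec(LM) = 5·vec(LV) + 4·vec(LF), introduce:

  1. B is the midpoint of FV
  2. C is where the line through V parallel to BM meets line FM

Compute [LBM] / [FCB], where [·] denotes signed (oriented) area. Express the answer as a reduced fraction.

Set L = (0, 0), V = (1, 0), F = (0, 1), M = (5, 4); any affine frame gives the same invariant.
1. B is the midpoint of FV ⇒ B = (1/2, 1/2)
2. C is where the line through V parallel to BM meets line FM ⇒ C = (10, 7)
2·[LBM] = -1/2, 2·[FCB] = -8
[LBM]:[FCB] = -1/2:-8 = 1/16

[LBM]:[FCB] = 1/16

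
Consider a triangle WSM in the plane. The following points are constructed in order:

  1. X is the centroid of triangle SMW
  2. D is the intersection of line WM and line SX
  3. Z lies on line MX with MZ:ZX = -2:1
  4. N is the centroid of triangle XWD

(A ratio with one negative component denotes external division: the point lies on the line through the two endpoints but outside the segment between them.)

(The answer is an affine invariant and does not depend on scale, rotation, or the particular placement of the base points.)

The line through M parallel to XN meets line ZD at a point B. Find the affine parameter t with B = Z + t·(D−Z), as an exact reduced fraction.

Choose coordinates W = (0, 0), S = (1, 0), M = (0, 1).
1. X is the centroid of triangle SMW ⇒ X = (1/3, 1/3)
2. D is the intersection of line WM and line SX ⇒ D = (0, 1/2)
3. Z lies on line MX with MZ:ZX = -2:1 ⇒ Z = (2/3, -1/3)
4. N is the centroid of triangle XWD ⇒ N = (1/9, 5/18)
through M parallel to XN: direction (-2/9, -1/18); meets ZD at B = (-1/3, 11/12)
B = Z + t·(D−Z) with t = 3/2

t = 3/2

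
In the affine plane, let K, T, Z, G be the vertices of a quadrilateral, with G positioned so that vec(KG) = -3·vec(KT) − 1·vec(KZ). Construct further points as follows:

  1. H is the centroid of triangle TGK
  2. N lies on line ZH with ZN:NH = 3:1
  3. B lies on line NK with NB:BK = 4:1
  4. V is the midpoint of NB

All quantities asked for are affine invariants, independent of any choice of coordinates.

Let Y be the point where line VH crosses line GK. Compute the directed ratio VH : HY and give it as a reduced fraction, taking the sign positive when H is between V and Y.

Choose coordinates K = (0, 0), T = (1, 0), Z = (0, 1), G = (-3, -1).
1. H is the centroid of triangle TGK ⇒ H = (-2/3, -1/3)
2. N lies on line ZH with ZN:NH = 3:1 ⇒ N = (-1/2, 0)
3. B lies on line NK with NB:BK = 4:1 ⇒ B = (-1/10, 0)
4. V is the midpoint of NB ⇒ V = (-3/10, 0)
line VH meets GK at Y = (-9/19, -3/19)
H = V + t·(Y−V) with t = 19/9, so VH:HY = 19/9:-10/9

VH:HY = -19/10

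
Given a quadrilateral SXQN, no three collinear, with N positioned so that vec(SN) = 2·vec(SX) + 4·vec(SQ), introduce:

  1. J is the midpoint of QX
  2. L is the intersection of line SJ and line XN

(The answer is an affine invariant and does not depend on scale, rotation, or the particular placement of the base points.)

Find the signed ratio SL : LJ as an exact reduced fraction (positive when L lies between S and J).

Assign S = (0, 0), X = (1, 0), Q = (0, 1), N = (2, 4) — the answer is frame-independent, so this choice is without loss of generality.
1. J is the midpoint of QX ⇒ J = (1/2, 1/2)
2. L is the intersection of line SJ and line XN ⇒ L = (4/3, 4/3)
L = S + t·(J−S) with t = 8/3, so SL:LJ = t:(1−t) = 8/3:-5/3

SL:LJ = -8/5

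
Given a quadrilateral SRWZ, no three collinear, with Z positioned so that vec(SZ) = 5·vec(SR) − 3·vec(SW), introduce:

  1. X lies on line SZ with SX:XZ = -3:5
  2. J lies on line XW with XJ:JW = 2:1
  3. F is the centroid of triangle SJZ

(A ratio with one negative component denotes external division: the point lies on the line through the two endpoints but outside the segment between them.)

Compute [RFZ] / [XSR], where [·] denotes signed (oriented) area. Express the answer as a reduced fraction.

Set S = (0, 0), R = (1, 0), W = (0, 1), Z = (5, -3); any affine frame gives the same invariant.
1. X lies on line SZ with SX:XZ = -3:5 ⇒ X = (-15/2, 9/2)
2. J lies on line XW with XJ:JW = 2:1 ⇒ J = (-5/2, 13/6)
3. F is the centroid of triangle SJZ ⇒ F = (5/6, -5/18)
2·[RFZ] = 29/18, 2·[XSR] = 9/2
[RFZ]:[XSR] = 29/18:9/2 = 29/81

[RFZ]:[XSR] = 29/81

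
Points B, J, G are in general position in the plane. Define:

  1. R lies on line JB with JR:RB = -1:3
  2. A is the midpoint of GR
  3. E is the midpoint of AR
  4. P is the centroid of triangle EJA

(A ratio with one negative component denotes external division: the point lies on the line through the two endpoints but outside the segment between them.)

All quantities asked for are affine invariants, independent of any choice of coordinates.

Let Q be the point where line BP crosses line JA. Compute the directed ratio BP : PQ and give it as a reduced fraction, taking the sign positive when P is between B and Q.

Work in coordinates with B = (0, 0), J = (1, 0), G = (0, 1).
1. R lies on line JB with JR:RB = -1:3 ⇒ R = (3/2, 0)
2. A is the midpoint of GR ⇒ A = (3/4, 1/2)
3. E is the midpoint of AR ⇒ E = (9/8, 1/4)
4. P is the centroid of triangle EJA ⇒ P = (23/24, 1/4)
line BP meets JA at Q = (23/26, 3/13)
P = B + t·(Q−B) with t = 13/12, so BP:PQ = 13/12:-1/12

BP:PQ = -13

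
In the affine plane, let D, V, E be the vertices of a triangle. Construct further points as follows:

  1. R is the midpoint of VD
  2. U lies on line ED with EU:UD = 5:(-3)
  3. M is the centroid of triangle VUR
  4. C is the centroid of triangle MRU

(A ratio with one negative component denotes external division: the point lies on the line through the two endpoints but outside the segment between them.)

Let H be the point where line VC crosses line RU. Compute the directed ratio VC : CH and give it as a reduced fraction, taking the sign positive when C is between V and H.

Work in coordinates with D = (0, 0), V = (1, 0), E = (0, 1).
1. R is the midpoint of VD ⇒ R = (1/2, 0)
2. U lies on line ED with EU:UD = 5:(-3) ⇒ U = (0, -3/2)
3. M is the centroid of triangle VUR ⇒ M = (1/2, -1/2)
4. C is the centroid of triangle MRU ⇒ C = (1/3, -2/3)
line VC meets RU at H = (1/4, -3/4)
C = V + t·(H−V) with t = 8/9, so VC:CH = 8/9:1/9

VC:CH = 8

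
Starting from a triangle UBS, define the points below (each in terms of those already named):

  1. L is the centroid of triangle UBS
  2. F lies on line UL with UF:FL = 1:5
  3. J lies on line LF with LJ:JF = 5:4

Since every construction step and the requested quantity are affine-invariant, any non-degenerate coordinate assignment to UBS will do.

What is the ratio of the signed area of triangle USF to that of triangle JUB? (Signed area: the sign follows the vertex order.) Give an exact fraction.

[USF]:[JUB] = -9/29

Choose coordinates U = (0, 0), B = (1, 0), S = (0, 1).
1. L is the centroid of triangle UBS ⇒ L = (1/3, 1/3)
2. F lies on line UL with UF:FL = 1:5 ⇒ F = (1/18, 1/18)
3. J lies on line LF with LJ:JF = 5:4 ⇒ J = (29/162, 29/162)
2·[USF] = -1/18, 2·[JUB] = 29/162
[USF]:[JUB] = -1/18:29/162 = -9/29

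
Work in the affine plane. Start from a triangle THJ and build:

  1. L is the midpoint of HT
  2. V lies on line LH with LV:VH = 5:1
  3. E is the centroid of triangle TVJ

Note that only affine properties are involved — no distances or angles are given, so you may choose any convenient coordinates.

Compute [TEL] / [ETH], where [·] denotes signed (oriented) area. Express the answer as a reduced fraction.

Work in coordinates with T = (0, 0), H = (1, 0), J = (0, 1).
1. L is the midpoint of HT ⇒ L = (1/2, 0)
2. V lies on line LH with LV:VH = 5:1 ⇒ V = (11/12, 0)
3. E is the centroid of triangle TVJ ⇒ E = (11/36, 1/3)
2·[TEL] = -1/6, 2·[ETH] = 1/3
[TEL]:[ETH] = -1/6:1/3 = -1/2

[TEL]:[ETH] = -1/2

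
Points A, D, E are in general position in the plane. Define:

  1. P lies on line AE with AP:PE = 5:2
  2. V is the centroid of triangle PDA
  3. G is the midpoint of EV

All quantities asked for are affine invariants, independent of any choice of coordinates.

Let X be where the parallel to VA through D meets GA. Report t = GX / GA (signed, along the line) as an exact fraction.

t = 17/7

Set A = (0, 0), D = (1, 0), E = (0, 1); any affine frame gives the same invariant.
1. P lies on line AE with AP:PE = 5:2 ⇒ P = (0, 5/7)
2. V is the centroid of triangle PDA ⇒ V = (1/3, 5/21)
3. G is the midpoint of EV ⇒ G = (1/6, 13/21)
through D parallel to VA: direction (-1/3, -5/21); meets GA at X = (-5/21, -130/147)
X = G + t·(A−G) with t = 17/7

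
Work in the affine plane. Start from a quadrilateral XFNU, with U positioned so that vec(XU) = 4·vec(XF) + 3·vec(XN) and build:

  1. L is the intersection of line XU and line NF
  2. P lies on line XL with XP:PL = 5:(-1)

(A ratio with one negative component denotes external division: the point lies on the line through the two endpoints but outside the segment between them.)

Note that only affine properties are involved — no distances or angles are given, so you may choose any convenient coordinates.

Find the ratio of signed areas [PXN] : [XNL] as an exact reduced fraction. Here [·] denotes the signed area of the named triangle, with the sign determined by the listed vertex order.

Choose coordinates X = (0, 0), F = (1, 0), N = (0, 1), U = (4, 3).
1. L is the intersection of line XU and line NF ⇒ L = (4/7, 3/7)
2. P lies on line XL with XP:PL = 5:(-1) ⇒ P = (5/7, 15/28)
2·[PXN] = -5/7, 2·[XNL] = -4/7
[PXN]:[XNL] = -5/7:-4/7 = 5/4

[PXN]:[XNL] = 5/4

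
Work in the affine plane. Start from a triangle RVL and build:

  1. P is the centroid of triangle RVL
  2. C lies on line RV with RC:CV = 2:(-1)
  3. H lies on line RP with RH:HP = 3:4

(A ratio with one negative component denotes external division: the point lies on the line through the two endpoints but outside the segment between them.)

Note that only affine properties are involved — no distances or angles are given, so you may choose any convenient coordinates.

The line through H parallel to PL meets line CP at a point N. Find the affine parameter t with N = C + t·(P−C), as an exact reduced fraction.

t = 25/21

Choose coordinates R = (0, 0), V = (1, 0), L = (0, 1).
1. P is the centroid of triangle RVL ⇒ P = (1/3, 1/3)
2. C lies on line RV with RC:CV = 2:(-1) ⇒ C = (2, 0)
3. H lies on line RP with RH:HP = 3:4 ⇒ H = (1/7, 1/7)
through H parallel to PL: direction (-1/3, 2/3); meets CP at N = (1/63, 25/63)
N = C + t·(P−C) with t = 25/21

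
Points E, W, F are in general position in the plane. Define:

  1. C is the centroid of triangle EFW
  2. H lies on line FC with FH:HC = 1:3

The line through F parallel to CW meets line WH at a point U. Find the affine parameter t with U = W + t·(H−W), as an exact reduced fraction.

t = 4/3

Set E = (0, 0), W = (1, 0), F = (0, 1); any affine frame gives the same invariant.
1. C is the centroid of triangle EFW ⇒ C = (1/3, 1/3)
2. H lies on line FC with FH:HC = 1:3 ⇒ H = (1/12, 5/6)
through F parallel to CW: direction (2/3, -1/3); meets WH at U = (-2/9, 10/9)
U = W + t·(H−W) with t = 4/3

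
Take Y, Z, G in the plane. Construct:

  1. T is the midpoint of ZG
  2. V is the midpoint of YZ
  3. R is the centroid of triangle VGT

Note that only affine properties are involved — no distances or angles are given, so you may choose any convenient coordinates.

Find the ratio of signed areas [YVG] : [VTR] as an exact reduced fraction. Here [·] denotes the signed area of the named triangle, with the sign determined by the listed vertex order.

Assign Y = (0, 0), Z = (1, 0), G = (0, 1) — the answer is frame-independent, so this choice is without loss of generality.
1. T is the midpoint of ZG ⇒ T = (1/2, 1/2)
2. V is the midpoint of YZ ⇒ V = (1/2, 0)
3. R is the centroid of triangle VGT ⇒ R = (1/3, 1/2)
2·[YVG] = 1/2, 2·[VTR] = 1/12
[YVG]:[VTR] = 1/2:1/12 = 6

[YVG]:[VTR] = 6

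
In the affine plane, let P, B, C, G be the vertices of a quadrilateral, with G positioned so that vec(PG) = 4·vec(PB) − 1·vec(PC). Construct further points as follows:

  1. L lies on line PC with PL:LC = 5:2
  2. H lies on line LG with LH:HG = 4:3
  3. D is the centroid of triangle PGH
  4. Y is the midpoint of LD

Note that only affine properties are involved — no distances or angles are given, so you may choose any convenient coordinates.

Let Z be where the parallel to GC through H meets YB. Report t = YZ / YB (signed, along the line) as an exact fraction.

t = -61/50

Work in coordinates with P = (0, 0), B = (1, 0), C = (0, 1), G = (4, -1).
1. L lies on line PC with PL:LC = 5:2 ⇒ L = (0, 5/7)
2. H lies on line LG with LH:HG = 4:3 ⇒ H = (16/7, -13/49)
3. D is the centroid of triangle PGH ⇒ D = (44/21, -62/147)
4. Y is the midpoint of LD ⇒ Y = (22/21, 43/294)
through H parallel to GC: direction (-4, 2); meets YB at Z = (387/350, 1591/4900)
Z = Y + t·(B−Y) with t = -61/50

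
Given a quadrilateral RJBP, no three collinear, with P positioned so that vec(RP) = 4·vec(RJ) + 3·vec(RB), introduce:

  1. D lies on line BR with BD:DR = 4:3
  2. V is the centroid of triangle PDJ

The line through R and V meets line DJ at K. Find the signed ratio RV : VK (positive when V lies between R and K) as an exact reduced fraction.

Work in coordinates with R = (0, 0), J = (1, 0), B = (0, 1), P = (4, 3).
1. D lies on line BR with BD:DR = 4:3 ⇒ D = (0, 3/7)
2. V is the centroid of triangle PDJ ⇒ V = (5/3, 8/7)
line RV meets DJ at K = (5/13, 24/91)
V = R + t·(K−R) with t = 13/3, so RV:VK = 13/3:-10/3

RV:VK = -13/10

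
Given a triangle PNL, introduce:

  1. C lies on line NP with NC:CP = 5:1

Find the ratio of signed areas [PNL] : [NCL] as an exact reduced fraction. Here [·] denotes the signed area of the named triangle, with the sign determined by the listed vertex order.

Assign P = (0, 0), N = (1, 0), L = (0, 1) — the answer is frame-independent, so this choice is without loss of generality.
1. C lies on line NP with NC:CP = 5:1 ⇒ C = (1/6, 0)
2·[PNL] = 1, 2·[NCL] = -5/6
[PNL]:[NCL] = 1:-5/6 = -6/5

[PNL]:[NCL] = -6/5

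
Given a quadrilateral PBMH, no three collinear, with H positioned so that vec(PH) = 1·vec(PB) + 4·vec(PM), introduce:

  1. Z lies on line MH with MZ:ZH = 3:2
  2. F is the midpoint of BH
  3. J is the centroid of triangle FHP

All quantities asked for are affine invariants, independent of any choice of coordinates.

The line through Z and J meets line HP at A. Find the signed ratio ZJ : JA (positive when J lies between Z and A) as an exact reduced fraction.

ZJ:JA = -8/5

Choose coordinates P = (0, 0), B = (1, 0), M = (0, 1), H = (1, 4).
1. Z lies on line MH with MZ:ZH = 3:2 ⇒ Z = (3/5, 14/5)
2. F is the midpoint of BH ⇒ F = (1, 2)
3. J is the centroid of triangle FHP ⇒ J = (2/3, 2)
line ZJ meets HP at A = (5/8, 5/2)
J = Z + t·(A−Z) with t = 8/3, so ZJ:JA = 8/3:-5/3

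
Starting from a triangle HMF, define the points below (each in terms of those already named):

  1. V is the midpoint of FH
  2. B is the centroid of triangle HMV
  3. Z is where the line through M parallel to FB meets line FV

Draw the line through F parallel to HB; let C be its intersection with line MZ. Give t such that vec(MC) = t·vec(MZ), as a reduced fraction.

Choose coordinates H = (0, 0), M = (1, 0), F = (0, 1).
1. V is the midpoint of FH ⇒ V = (0, 1/2)
2. B is the centroid of triangle HMV ⇒ B = (1/3, 1/6)
3. Z is where the line through M parallel to FB meets line FV ⇒ Z = (0, 5/2)
through F parallel to HB: direction (1/3, 1/6); meets MZ at C = (1/2, 5/4)
C = M + t·(Z−M) with t = 1/2

t = 1/2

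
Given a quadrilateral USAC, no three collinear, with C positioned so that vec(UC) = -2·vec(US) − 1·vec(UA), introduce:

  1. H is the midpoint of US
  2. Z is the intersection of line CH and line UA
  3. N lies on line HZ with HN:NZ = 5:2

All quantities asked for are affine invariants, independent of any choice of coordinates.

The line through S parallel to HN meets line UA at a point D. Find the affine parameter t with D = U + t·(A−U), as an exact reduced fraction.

Work in coordinates with U = (0, 0), S = (1, 0), A = (0, 1), C = (-2, -1).
1. H is the midpoint of US ⇒ H = (1/2, 0)
2. Z is the intersection of line CH and line UA ⇒ Z = (0, -1/5)
3. N lies on line HZ with HN:NZ = 5:2 ⇒ N = (1/7, -1/7)
through S parallel to HN: direction (-5/14, -1/7); meets UA at D = (0, -2/5)
D = U + t·(A−U) with t = -2/5

t = -2/5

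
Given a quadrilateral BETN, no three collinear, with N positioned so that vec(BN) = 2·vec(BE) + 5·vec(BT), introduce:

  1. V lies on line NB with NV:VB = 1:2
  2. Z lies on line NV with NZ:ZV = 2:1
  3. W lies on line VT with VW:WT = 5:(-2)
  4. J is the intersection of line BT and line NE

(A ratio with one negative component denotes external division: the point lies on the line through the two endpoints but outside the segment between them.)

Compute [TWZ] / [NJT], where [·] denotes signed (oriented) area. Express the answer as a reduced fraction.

Assign B = (0, 0), E = (1, 0), T = (0, 1), N = (2, 5) — the answer is frame-independent, so this choice is without loss of generality.
1. V lies on line NB with NV:VB = 1:2 ⇒ V = (4/3, 10/3)
2. Z lies on line NV with NZ:ZV = 2:1 ⇒ Z = (14/9, 35/9)
3. W lies on line VT with VW:WT = 5:(-2) ⇒ W = (-8/9, -5/9)
4. J is the intersection of line BT and line NE ⇒ J = (0, -5)
2·[TWZ] = -4/27, 2·[NJT] = -12
[TWZ]:[NJT] = -4/27:-12 = 1/81

[TWZ]:[NJT] = 1/81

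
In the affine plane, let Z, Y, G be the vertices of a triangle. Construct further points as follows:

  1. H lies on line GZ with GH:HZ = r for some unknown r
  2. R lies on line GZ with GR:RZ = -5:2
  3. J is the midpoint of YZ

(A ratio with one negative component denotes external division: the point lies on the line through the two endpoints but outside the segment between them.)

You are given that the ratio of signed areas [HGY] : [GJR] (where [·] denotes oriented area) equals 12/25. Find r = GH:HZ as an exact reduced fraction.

r = 2/3

Assign Z = (0, 0), Y = (1, 0), G = (0, 1) — the answer is frame-independent, so this choice is without loss of generality.
1. With GH:HZ = r, write λ = r/(r+1) so H = G + λ·(Z−G); H is affine-linear in λ
2. R lies on line GZ with GR:RZ = -5:2 ⇒ R = (0, -2/3)
3. J is the midpoint of YZ ⇒ J = (1/2, 0)
Every point depending on H is an affine combination of H and λ-independent points, so each such coordinate is linear in λ; the λ² term in each signed area is a multiple of (Z−G)×(Z−G) = 0, so 2·[HGY] and 2·[GJR] are each linear in λ. Evaluating at λ=0 and λ=1:
  2·[HGY] = −λ,   2·[GJR] = -5/6
So [HGY]:[GJR] = (−λ) / (-5/6). Setting this equal to 12/25:
  −λ = 12/25·(-5/6)  ⇒  λ = 2/5
Then r = λ/(1−λ) = (2/5)/(3/5) = 2/3. Check: with r = 2/3, H = (0, 3/5) and [HGY]:[GJR] = 12/25 as required.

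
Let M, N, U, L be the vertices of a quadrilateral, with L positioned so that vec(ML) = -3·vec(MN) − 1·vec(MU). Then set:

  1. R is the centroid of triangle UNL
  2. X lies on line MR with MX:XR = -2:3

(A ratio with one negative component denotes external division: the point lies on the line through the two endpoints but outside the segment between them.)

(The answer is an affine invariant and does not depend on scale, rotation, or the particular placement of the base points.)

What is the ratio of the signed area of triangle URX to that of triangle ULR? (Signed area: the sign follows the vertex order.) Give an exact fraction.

Set M = (0, 0), N = (1, 0), U = (0, 1), L = (-3, -1); any affine frame gives the same invariant.
1. R is the centroid of triangle UNL ⇒ R = (-2/3, 0)
2. X lies on line MR with MX:XR = -2:3 ⇒ X = (4/3, 0)
2·[URX] = 2, 2·[ULR] = 5/3
[URX]:[ULR] = 2:5/3 = 6/5

[URX]:[ULR] = 6/5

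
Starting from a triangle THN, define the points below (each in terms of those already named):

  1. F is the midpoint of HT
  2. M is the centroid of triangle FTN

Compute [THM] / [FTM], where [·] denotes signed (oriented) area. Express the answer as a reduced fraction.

Choose coordinates T = (0, 0), H = (1, 0), N = (0, 1).
1. F is the midpoint of HT ⇒ F = (1/2, 0)
2. M is the centroid of triangle FTN ⇒ M = (1/6, 1/3)
2·[THM] = 1/3, 2·[FTM] = -1/6
[THM]:[FTM] = 1/3:-1/6 = -2

[THM]:[FTM] = -2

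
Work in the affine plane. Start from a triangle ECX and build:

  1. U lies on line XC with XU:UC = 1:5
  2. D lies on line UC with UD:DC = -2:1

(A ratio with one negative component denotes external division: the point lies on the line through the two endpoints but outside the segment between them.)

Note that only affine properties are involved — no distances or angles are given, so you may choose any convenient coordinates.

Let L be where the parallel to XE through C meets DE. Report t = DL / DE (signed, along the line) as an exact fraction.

Choose coordinates E = (0, 0), C = (1, 0), X = (0, 1).
1. U lies on line XC with XU:UC = 1:5 ⇒ U = (1/6, 5/6)
2. D lies on line UC with UD:DC = -2:1 ⇒ D = (11/6, -5/6)
through C parallel to XE: direction (0, -1); meets DE at L = (1, -5/11)
L = D + t·(E−D) with t = 5/11

t = 5/11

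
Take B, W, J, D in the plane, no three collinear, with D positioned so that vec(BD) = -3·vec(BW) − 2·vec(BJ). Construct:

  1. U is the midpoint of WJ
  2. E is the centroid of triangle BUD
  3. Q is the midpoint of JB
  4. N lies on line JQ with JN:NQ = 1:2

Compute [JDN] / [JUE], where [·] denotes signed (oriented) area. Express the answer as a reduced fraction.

[JDN]:[JUE] = -3/7

Choose coordinates B = (0, 0), W = (1, 0), J = (0, 1), D = (-3, -2).
1. U is the midpoint of WJ ⇒ U = (1/2, 1/2)
2. E is the centroid of triangle BUD ⇒ E = (-5/6, -1/2)
3. Q is the midpoint of JB ⇒ Q = (0, 1/2)
4. N lies on line JQ with JN:NQ = 1:2 ⇒ N = (0, 5/6)
2·[JDN] = 1/2, 2·[JUE] = -7/6
[JDN]:[JUE] = 1/2:-7/6 = -3/7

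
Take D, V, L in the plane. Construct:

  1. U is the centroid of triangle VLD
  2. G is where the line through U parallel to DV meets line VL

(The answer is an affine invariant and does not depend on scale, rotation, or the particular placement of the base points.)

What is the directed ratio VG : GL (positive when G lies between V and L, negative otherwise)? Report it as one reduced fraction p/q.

VG:GL = 1/2

Work in coordinates with D = (0, 0), V = (1, 0), L = (0, 1).
1. U is the centroid of triangle VLD ⇒ U = (1/3, 1/3)
2. G is where the line through U parallel to DV meets line VL ⇒ G = (2/3, 1/3)
G = V + t·(L−V) with t = 1/3, so VG:GL = t:(1−t) = 1/3:2/3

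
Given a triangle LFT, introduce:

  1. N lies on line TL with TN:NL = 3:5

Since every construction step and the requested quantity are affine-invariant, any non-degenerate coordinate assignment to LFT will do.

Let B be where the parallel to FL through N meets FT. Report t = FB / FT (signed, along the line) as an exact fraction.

Work in coordinates with L = (0, 0), F = (1, 0), T = (0, 1).
1. N lies on line TL with TN:NL = 3:5 ⇒ N = (0, 5/8)
through N parallel to FL: direction (-1, 0); meets FT at B = (3/8, 5/8)
B = F + t·(T−F) with t = 5/8

t = 5/8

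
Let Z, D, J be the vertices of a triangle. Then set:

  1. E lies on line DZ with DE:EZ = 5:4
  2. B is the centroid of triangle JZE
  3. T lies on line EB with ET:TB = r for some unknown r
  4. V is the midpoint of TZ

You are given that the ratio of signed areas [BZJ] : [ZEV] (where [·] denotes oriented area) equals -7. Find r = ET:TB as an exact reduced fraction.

r = 2/5

Work in coordinates with Z = (0, 0), D = (1, 0), J = (0, 1).
1. E lies on line DZ with DE:EZ = 5:4 ⇒ E = (4/9, 0)
2. B is the centroid of triangle JZE ⇒ B = (4/27, 1/3)
3. With ET:TB = r, write λ = r/(r+1) so T = E + λ·(B−E); T is affine-linear in λ
4. V is the midpoint of TZ ⇒ V is an affine combination of earlier points and hence also affine-linear in λ
Every point depending on T is an affine combination of T and λ-independent points, so each such coordinate is linear in λ; the λ² term in each signed area is a multiple of (B−E)×(B−E) = 0, so 2·[BZJ] and 2·[ZEV] are each linear in λ. Evaluating at λ=0 and λ=1:
  2·[BZJ] = -4/27,   2·[ZEV] = 2/27·λ
So [BZJ]:[ZEV] = (-4/27) / (2/27·λ). Setting this equal to -7:
  -4/27 = -7·(2/27·λ)  ⇒  λ = 2/7
Then r = λ/(1−λ) = (2/7)/(5/7) = 2/5. Check: with r = 2/5, T = (68/189, 2/21) and [BZJ]:[ZEV] = -7 as required.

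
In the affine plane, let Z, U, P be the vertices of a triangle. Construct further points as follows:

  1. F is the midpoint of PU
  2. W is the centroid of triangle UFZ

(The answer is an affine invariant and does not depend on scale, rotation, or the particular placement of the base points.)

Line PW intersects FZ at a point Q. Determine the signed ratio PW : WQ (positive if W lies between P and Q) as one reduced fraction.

PW:WQ = -4

Choose coordinates Z = (0, 0), U = (1, 0), P = (0, 1).
1. F is the midpoint of PU ⇒ F = (1/2, 1/2)
2. W is the centroid of triangle UFZ ⇒ W = (1/2, 1/6)
line PW meets FZ at Q = (3/8, 3/8)
W = P + t·(Q−P) with t = 4/3, so PW:WQ = 4/3:-1/3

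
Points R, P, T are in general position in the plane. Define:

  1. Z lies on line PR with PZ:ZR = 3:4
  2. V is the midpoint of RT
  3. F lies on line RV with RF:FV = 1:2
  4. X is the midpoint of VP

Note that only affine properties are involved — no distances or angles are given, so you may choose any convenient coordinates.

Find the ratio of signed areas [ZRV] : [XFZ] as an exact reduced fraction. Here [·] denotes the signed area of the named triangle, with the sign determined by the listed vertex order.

[ZRV]:[XFZ] = -24/11

Work in coordinates with R = (0, 0), P = (1, 0), T = (0, 1).
1. Z lies on line PR with PZ:ZR = 3:4 ⇒ Z = (4/7, 0)
2. V is the midpoint of RT ⇒ V = (0, 1/2)
3. F lies on line RV with RF:FV = 1:2 ⇒ F = (0, 1/6)
4. X is the midpoint of VP ⇒ X = (1/2, 1/4)
2·[ZRV] = -2/7, 2·[XFZ] = 11/84
[ZRV]:[XFZ] = -2/7:11/84 = -24/11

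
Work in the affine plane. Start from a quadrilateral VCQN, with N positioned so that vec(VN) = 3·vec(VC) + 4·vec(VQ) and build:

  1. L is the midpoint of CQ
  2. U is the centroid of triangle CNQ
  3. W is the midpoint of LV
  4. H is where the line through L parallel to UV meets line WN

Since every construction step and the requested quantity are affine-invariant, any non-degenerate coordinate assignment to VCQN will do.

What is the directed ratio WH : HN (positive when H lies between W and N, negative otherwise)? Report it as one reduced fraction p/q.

WH:HN = -1/6

Choose coordinates V = (0, 0), C = (1, 0), Q = (0, 1), N = (3, 4).
1. L is the midpoint of CQ ⇒ L = (1/2, 1/2)
2. U is the centroid of triangle CNQ ⇒ U = (4/3, 5/3)
3. W is the midpoint of LV ⇒ W = (1/4, 1/4)
4. H is where the line through L parallel to UV meets line WN ⇒ H = (-3/10, -1/2)
H = W + t·(N−W) with t = -1/5, so WH:HN = t:(1−t) = -1/5:6/5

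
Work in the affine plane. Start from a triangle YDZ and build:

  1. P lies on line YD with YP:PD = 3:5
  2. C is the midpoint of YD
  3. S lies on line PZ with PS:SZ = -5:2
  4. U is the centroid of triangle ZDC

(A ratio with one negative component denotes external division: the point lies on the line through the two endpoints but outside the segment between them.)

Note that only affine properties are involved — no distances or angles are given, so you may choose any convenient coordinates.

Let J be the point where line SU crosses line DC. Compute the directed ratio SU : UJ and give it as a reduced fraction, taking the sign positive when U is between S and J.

Choose coordinates Y = (0, 0), D = (1, 0), Z = (0, 1).
1. P lies on line YD with YP:PD = 3:5 ⇒ P = (3/8, 0)
2. C is the midpoint of YD ⇒ C = (1/2, 0)
3. S lies on line PZ with PS:SZ = -5:2 ⇒ S = (-1/4, 5/3)
4. U is the centroid of triangle ZDC ⇒ U = (1/2, 1/3)
line SU meets DC at J = (11/16, 0)
U = S + t·(J−S) with t = 4/5, so SU:UJ = 4/5:1/5

SU:UJ = 4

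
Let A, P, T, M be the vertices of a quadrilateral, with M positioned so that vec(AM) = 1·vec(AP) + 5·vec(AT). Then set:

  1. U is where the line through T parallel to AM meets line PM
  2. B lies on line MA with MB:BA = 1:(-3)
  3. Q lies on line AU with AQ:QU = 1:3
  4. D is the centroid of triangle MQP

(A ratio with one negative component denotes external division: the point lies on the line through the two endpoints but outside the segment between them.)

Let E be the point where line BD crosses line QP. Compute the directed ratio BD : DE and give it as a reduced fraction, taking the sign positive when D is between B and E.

Set A = (0, 0), P = (1, 0), T = (0, 1), M = (1, 5); any affine frame gives the same invariant.
1. U is where the line through T parallel to AM meets line PM ⇒ U = (1, 6)
2. B lies on line MA with MB:BA = 1:(-3) ⇒ B = (3/2, 15/2)
3. Q lies on line AU with AQ:QU = 1:3 ⇒ Q = (1/4, 3/2)
4. D is the centroid of triangle MQP ⇒ D = (3/4, 13/6)
line BD meets QP at E = (93/164, 71/82)
D = B + t·(E−B) with t = 41/51, so BD:DE = 41/51:10/51

BD:DE = 41/10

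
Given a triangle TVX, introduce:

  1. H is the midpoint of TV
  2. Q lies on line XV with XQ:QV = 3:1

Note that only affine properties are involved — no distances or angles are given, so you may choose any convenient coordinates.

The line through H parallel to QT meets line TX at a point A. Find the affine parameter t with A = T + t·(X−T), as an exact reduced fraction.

Choose coordinates T = (0, 0), V = (1, 0), X = (0, 1).
1. H is the midpoint of TV ⇒ H = (1/2, 0)
2. Q lies on line XV with XQ:QV = 3:1 ⇒ Q = (3/4, 1/4)
through H parallel to QT: direction (-3/4, -1/4); meets TX at A = (0, -1/6)
A = T + t·(X−T) with t = -1/6

t = -1/6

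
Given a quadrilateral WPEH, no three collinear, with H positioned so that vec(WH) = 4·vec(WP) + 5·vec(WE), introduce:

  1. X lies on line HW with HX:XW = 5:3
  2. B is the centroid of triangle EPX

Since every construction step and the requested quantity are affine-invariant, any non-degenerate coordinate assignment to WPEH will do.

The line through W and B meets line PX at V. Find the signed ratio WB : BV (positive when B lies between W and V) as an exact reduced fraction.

Assign W = (0, 0), P = (1, 0), E = (0, 1), H = (4, 5) — the answer is frame-independent, so this choice is without loss of generality.
1. X lies on line HW with HX:XW = 5:3 ⇒ X = (3/2, 15/8)
2. B is the centroid of triangle EPX ⇒ B = (5/6, 23/24)
line WB meets PX at V = (75/52, 345/208)
B = W + t·(V−W) with t = 26/45, so WB:BV = 26/45:19/45

WB:BV = 26/19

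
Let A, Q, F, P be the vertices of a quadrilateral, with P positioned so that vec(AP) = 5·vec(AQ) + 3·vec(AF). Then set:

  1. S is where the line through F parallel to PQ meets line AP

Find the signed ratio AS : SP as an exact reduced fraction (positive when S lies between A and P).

Choose coordinates A = (0, 0), Q = (1, 0), F = (0, 1), P = (5, 3).
1. S is where the line through F parallel to PQ meets line AP ⇒ S = (-20/3, -4)
S = A + t·(P−A) with t = -4/3, so AS:SP = t:(1−t) = -4/3:7/3

AS:SP = -4/7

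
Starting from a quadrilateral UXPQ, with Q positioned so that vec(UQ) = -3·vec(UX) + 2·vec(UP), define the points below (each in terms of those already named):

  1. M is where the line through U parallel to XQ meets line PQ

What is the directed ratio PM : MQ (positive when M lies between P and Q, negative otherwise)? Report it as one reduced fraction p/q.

PM:MQ = -2

Set U = (0, 0), X = (1, 0), P = (0, 1), Q = (-3, 2); any affine frame gives the same invariant.
1. M is where the line through U parallel to XQ meets line PQ ⇒ M = (-6, 3)
M = P + t·(Q−P) with t = 2, so PM:MQ = t:(1−t) = 2:-1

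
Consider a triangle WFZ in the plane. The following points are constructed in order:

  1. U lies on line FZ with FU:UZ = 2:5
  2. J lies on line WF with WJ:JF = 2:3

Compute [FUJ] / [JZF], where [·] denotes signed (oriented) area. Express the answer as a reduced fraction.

[FUJ]:[JZF] = -2/7

Work in coordinates with W = (0, 0), F = (1, 0), Z = (0, 1).
1. U lies on line FZ with FU:UZ = 2:5 ⇒ U = (5/7, 2/7)
2. J lies on line WF with WJ:JF = 2:3 ⇒ J = (2/5, 0)
2·[FUJ] = 6/35, 2·[JZF] = -3/5
[FUJ]:[JZF] = 6/35:-3/5 = -2/7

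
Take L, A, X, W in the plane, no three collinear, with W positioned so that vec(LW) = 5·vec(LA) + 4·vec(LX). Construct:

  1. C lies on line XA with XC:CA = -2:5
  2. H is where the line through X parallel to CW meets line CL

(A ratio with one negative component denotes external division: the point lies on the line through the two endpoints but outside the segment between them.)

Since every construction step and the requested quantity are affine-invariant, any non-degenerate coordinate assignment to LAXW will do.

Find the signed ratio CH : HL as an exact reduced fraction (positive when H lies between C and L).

Assign L = (0, 0), A = (1, 0), X = (0, 1), W = (5, 4) — the answer is frame-independent, so this choice is without loss of generality.
1. C lies on line XA with XC:CA = -2:5 ⇒ C = (-2/3, 5/3)
2. H is where the line through X parallel to CW meets line CL ⇒ H = (-34/99, 85/99)
H = C + t·(L−C) with t = 16/33, so CH:HL = t:(1−t) = 16/33:17/33

CH:HL = 16/17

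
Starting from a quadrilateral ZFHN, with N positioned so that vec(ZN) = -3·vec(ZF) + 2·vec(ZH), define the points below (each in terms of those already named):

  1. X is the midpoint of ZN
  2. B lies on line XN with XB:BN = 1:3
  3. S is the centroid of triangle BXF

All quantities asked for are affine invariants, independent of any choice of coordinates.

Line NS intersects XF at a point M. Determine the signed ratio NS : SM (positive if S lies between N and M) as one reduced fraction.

NS:SM = 11

Choose coordinates Z = (0, 0), F = (1, 0), H = (0, 1), N = (-3, 2).
1. X is the midpoint of ZN ⇒ X = (-3/2, 1)
2. B lies on line XN with XB:BN = 1:3 ⇒ B = (-15/8, 5/4)
3. S is the centroid of triangle BXF ⇒ S = (-19/24, 3/4)
line NS meets XF at M = (-13/22, 7/11)
S = N + t·(M−N) with t = 11/12, so NS:SM = 11/12:1/12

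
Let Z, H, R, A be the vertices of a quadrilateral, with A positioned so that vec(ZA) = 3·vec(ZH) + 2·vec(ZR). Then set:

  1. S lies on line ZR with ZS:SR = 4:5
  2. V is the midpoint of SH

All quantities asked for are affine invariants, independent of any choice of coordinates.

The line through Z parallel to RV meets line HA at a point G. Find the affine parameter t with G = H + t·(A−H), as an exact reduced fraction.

t = -7/23

Set Z = (0, 0), H = (1, 0), R = (0, 1), A = (3, 2); any affine frame gives the same invariant.
1. S lies on line ZR with ZS:SR = 4:5 ⇒ S = (0, 4/9)
2. V is the midpoint of SH ⇒ V = (1/2, 2/9)
through Z parallel to RV: direction (1/2, -7/9); meets HA at G = (9/23, -14/23)
G = H + t·(A−H) with t = -7/23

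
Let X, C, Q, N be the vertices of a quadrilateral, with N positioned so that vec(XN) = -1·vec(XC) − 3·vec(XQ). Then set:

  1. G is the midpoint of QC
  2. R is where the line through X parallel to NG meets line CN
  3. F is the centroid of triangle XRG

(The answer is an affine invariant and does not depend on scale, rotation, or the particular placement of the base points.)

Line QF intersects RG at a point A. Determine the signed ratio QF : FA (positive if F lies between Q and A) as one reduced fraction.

Choose coordinates X = (0, 0), C = (1, 0), Q = (0, 1), N = (-1, -3).
1. G is the midpoint of QC ⇒ G = (1/2, 1/2)
2. R is where the line through X parallel to NG meets line CN ⇒ R = (-9/5, -21/5)
3. F is the centroid of triangle XRG ⇒ F = (-13/30, -37/30)
line QF meets RG at A = (-91/186, -283/186)
F = Q + t·(A−Q) with t = 31/35, so QF:FA = 31/35:4/35

QF:FA = 31/4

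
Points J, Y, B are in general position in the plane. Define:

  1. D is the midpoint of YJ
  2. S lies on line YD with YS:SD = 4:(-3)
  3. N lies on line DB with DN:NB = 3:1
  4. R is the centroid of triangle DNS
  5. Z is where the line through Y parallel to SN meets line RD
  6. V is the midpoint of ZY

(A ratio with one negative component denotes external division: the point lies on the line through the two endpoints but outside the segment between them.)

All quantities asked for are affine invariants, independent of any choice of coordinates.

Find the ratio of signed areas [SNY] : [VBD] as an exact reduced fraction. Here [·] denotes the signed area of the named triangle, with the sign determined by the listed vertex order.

[SNY]:[VBD] = -4

Set J = (0, 0), Y = (1, 0), B = (0, 1); any affine frame gives the same invariant.
1. D is the midpoint of YJ ⇒ D = (1/2, 0)
2. S lies on line YD with YS:SD = 4:(-3) ⇒ S = (-1, 0)
3. N lies on line DB with DN:NB = 3:1 ⇒ N = (1/8, 3/4)
4. R is the centroid of triangle DNS ⇒ R = (-1/8, 1/4)
5. Z is where the line through Y parallel to SN meets line RD ⇒ Z = (13/16, -1/8)
6. V is the midpoint of ZY ⇒ V = (29/32, -1/16)
2·[SNY] = -3/2, 2·[VBD] = 3/8
[SNY]:[VBD] = -3/2:3/8 = -4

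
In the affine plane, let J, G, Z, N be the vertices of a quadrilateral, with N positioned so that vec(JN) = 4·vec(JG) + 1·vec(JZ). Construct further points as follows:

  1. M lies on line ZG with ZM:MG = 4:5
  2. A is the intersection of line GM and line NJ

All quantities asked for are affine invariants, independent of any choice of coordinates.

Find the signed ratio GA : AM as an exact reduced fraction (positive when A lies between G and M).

Set J = (0, 0), G = (1, 0), Z = (0, 1), N = (4, 1); any affine frame gives the same invariant.
1. M lies on line ZG with ZM:MG = 4:5 ⇒ M = (4/9, 5/9)
2. A is the intersection of line GM and line NJ ⇒ A = (4/5, 1/5)
A = G + t·(M−G) with t = 9/25, so GA:AM = t:(1−t) = 9/25:16/25

GA:AM = 9/16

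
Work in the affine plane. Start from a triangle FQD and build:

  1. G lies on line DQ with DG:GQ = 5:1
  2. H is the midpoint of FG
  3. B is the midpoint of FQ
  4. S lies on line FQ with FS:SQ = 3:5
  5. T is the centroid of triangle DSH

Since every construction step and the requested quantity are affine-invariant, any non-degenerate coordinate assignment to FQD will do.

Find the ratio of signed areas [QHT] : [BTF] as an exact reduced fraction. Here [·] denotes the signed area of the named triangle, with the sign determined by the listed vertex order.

[QHT]:[BTF] = -43/52

Work in coordinates with F = (0, 0), Q = (1, 0), D = (0, 1).
1. G lies on line DQ with DG:GQ = 5:1 ⇒ G = (5/6, 1/6)
2. H is the midpoint of FG ⇒ H = (5/12, 1/12)
3. B is the midpoint of FQ ⇒ B = (1/2, 0)
4. S lies on line FQ with FS:SQ = 3:5 ⇒ S = (3/8, 0)
5. T is the centroid of triangle DSH ⇒ T = (19/72, 13/36)
2·[QHT] = -43/288, 2·[BTF] = 13/72
[QHT]:[BTF] = -43/288:13/72 = -43/52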